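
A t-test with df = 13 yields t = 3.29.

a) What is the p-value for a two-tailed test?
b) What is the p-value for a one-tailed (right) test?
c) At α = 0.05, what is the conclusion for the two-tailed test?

Using t-distribution with df = 13:
a) Two-tailed: p = 2×P(T > 3.29) = 0.0059
b) One-tailed: p = P(T > 3.29) = 0.0029
c) 0.0059 < 0.05, reject H₀

Answer: a) 0.0059, b) 0.0029, c) reject H₀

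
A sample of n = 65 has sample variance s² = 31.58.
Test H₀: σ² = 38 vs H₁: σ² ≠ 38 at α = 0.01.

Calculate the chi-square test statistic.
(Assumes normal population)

Answer: χ² = 53.1874, fail to reject H₀

Derivation:
df = n - 1 = 64
χ² = (n-1)s²/σ₀² = 64×31.58/38 = 53.1874
Critical values: χ²_{0.995,64} = 38.610, χ²_{0.005,64} = 96.878
Rejection region: χ² < 38.610 or χ² > 96.878
Decision: fail to reject H₀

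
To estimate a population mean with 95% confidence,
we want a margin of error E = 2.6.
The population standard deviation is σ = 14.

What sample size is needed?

Answer: n = 112

Derivation:
z_0.025 = 1.960
n = (z×σ/E)² = (1.960×14/2.6)²
n = 111.3837
Round up: n = 112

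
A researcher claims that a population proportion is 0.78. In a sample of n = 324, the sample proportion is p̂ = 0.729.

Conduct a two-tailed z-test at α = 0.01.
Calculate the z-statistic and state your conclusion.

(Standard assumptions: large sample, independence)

H₀: p = 0.78, H₁: p ≠ 0.78
Standard error: SE = √(p₀(1-p₀)/n) = √(0.78×0.22/324) = 0.023014
z-statistic: z = (p̂ - p₀)/SE = (0.729 - 0.78)/0.023014 = -2.2160
Critical value: z_0.005 = ±2.576
p-value = 0.0267
Decision: fail to reject H₀ at α = 0.01

Answer: z = -2.2160, fail to reject H₀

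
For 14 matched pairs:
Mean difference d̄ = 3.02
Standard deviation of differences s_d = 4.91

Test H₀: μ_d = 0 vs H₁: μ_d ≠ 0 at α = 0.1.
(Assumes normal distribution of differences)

Answer: t = 2.3013, reject H₀

Derivation:
df = n - 1 = 13
SE = s_d/√n = 4.91/√14 = 1.3123
t = d̄/SE = 3.02/1.3123 = 2.3013
Critical value: t_{0.05,13} = ±1.771
p-value ≈ 0.0386
Decision: reject H₀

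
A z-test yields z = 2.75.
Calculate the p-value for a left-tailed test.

Answer: p-value ≈ 0.9970

Derivation:
For z = 2.75:
p = P(Z < 2.75) = Φ(2.75) = 0.9970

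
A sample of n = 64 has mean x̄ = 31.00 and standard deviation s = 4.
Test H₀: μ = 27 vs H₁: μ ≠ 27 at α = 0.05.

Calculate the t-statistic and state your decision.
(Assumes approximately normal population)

Answer: t = 8.0000, reject H₀

Derivation:
df = n - 1 = 63
SE = s/√n = 4/√64 = 0.5000
t = (x̄ - μ₀)/SE = (31.00 - 27)/0.5000 = 8.0000
Critical value: t_{0.025,63} = ±1.998
p-value < 0.0001
Decision: reject H₀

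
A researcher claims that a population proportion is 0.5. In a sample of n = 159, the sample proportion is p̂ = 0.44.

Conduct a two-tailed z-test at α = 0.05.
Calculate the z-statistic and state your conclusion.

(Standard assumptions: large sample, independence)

H₀: p = 0.5, H₁: p ≠ 0.5
Standard error: SE = √(p₀(1-p₀)/n) = √(0.5×0.5/159) = 0.039653
z-statistic: z = (p̂ - p₀)/SE = (0.44 - 0.5)/0.039653 = -1.5131
Critical value: z_0.025 = ±1.960
p-value = 0.1303
Decision: fail to reject H₀ at α = 0.05

Answer: z = -1.5131, fail to reject H₀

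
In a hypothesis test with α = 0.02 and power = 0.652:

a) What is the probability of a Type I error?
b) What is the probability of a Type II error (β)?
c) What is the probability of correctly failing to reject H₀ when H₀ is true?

Answer: a) 0.02, b) 0.348, c) 0.98

Derivation:
a) Type I error probability = α = 0.02
b) Power = P(reject H₀ | H₁ true) = 1 - β = 0.652, so Type II error probability = β = 1 - Power = 0.348
c) P(fail to reject H₀ | H₀ true) = 1 - α = 0.98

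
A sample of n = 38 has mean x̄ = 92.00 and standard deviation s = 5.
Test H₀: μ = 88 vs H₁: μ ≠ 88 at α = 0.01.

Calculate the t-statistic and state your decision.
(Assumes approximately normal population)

df = n - 1 = 37
SE = s/√n = 5/√38 = 0.8111
t = (x̄ - μ₀)/SE = (92.00 - 88)/0.8111 = 4.9316
Critical value: t_{0.005,37} = ±2.715
p-value < 0.0001
Decision: reject H₀

Answer: t = 4.9316, reject H₀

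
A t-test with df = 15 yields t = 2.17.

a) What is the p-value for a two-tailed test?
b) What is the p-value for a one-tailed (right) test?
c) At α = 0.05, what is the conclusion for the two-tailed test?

Answer: a) 0.0465, b) 0.0232, c) reject H₀

Derivation:
Using t-distribution with df = 15:
a) Two-tailed: p = 2×P(T > 2.17) = 0.0465
b) One-tailed: p = P(T > 2.17) = 0.0232
c) 0.0465 < 0.05, reject H₀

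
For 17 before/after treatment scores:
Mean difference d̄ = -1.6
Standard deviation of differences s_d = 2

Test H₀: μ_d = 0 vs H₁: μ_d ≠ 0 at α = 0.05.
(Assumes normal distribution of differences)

df = n - 1 = 16
SE = s_d/√n = 2/√17 = 0.4851
t = d̄/SE = -1.6/0.4851 = -3.2983
Critical value: t_{0.025,16} = ±2.120
p-value ≈ 0.0045
Decision: reject H₀

Answer: t = -3.2983, reject H₀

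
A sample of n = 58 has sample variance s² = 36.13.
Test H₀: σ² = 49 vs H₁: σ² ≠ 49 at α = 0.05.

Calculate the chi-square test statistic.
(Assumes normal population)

Answer: χ² = 42.0288, fail to reject H₀

Derivation:
df = n - 1 = 57
χ² = (n-1)s²/σ₀² = 57×36.13/49 = 42.0288
Critical values: χ²_{0.975,57} = 38.027, χ²_{0.025,57} = 79.752
Rejection region: χ² < 38.027 or χ² > 79.752
Decision: fail to reject H₀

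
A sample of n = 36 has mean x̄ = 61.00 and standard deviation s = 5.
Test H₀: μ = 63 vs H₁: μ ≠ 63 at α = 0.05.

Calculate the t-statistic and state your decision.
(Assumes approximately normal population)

df = n - 1 = 35
SE = s/√n = 5/√36 = 0.8333
t = (x̄ - μ₀)/SE = (61.00 - 63)/0.8333 = -2.4001
Critical value: t_{0.025,35} = ±2.030
p-value ≈ 0.0218
Decision: reject H₀

Answer: t = -2.4001, reject H₀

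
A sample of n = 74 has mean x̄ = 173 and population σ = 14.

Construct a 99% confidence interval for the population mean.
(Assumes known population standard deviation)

Answer: (168.8076, 177.1924)

Derivation:
Confidence level: 99%, α = 0.01
z_0.005 = 2.576
SE = σ/√n = 14/√74 = 1.6275
Margin of error = 2.576 × 1.6275 = 4.1924
CI: x̄ ± margin = 173 ± 4.1924
CI: (168.8076, 177.1924)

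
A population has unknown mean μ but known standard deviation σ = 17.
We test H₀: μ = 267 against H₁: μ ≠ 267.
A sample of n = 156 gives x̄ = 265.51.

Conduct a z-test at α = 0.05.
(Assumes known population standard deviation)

Answer: z = -1.0947, fail to reject H₀

Derivation:
Standard error: SE = σ/√n = 17/√156 = 1.3611
z-statistic: z = (x̄ - μ₀)/SE = (265.51 - 267)/1.3611 = -1.0947
Critical value: ±1.960
p-value = 0.2736
Decision: fail to reject H₀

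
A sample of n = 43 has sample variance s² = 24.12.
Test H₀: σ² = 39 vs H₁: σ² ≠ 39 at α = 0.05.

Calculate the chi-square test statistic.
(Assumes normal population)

df = n - 1 = 42
χ² = (n-1)s²/σ₀² = 42×24.12/39 = 25.9754
Critical values: χ²_{0.975,42} = 25.999, χ²_{0.025,42} = 61.777
Rejection region: χ² < 25.999 or χ² > 61.777
Decision: reject H₀

Answer: χ² = 25.9754, reject H₀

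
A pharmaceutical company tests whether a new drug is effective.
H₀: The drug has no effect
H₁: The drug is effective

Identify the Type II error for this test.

Type I error (α): Rejecting H₀ when H₀ is true
Type II error (β): Failing to reject H₀ when H₁ is true

Answer: Failing to detect the drug's effect when it actually works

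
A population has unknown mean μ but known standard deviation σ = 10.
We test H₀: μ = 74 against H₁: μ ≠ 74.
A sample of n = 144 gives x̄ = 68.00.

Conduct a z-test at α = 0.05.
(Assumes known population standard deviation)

Standard error: SE = σ/√n = 10/√144 = 0.8333
z-statistic: z = (x̄ - μ₀)/SE = (68.00 - 74)/0.8333 = -7.2003
Critical value: ±1.960
p-value < 0.0001
Decision: reject H₀

Answer: z = -7.2003, reject H₀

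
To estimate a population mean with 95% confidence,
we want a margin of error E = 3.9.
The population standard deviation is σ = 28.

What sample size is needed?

z_0.025 = 1.960
n = (z×σ/E)² = (1.960×28/3.9)²
n = 198.0154
Round up: n = 199

Answer: n = 199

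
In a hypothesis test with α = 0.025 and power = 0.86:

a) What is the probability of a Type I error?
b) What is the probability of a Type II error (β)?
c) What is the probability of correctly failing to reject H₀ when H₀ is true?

Answer: a) 0.025, b) 0.14, c) 0.975

Derivation:
a) Type I error probability = α = 0.025
b) Power = P(reject H₀ | H₁ true) = 1 - β = 0.86, so Type II error probability = β = 1 - Power = 0.14
c) P(fail to reject H₀ | H₀ true) = 1 - α = 0.975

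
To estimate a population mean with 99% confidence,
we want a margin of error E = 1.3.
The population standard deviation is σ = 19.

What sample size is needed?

z_0.005 = 2.576
n = (z×σ/E)² = (2.576×19/1.3)²
n = 1417.4646
Round up: n = 1418

Answer: n = 1418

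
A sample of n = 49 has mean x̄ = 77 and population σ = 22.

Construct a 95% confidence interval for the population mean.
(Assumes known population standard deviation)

Confidence level: 95%, α = 0.05
z_0.025 = 1.960
SE = σ/√n = 22/√49 = 3.1429
Margin of error = 1.960 × 3.1429 = 6.1601
CI: x̄ ± margin = 77 ± 6.1601
CI: (70.8399, 83.1601)

Answer: (70.8399, 83.1601)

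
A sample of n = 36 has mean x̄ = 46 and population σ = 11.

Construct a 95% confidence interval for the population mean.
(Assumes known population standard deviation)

Answer: (42.4067, 49.5933)

Derivation:
Confidence level: 95%, α = 0.05
z_0.025 = 1.960
SE = σ/√n = 11/√36 = 1.8333
Margin of error = 1.960 × 1.8333 = 3.5933
CI: x̄ ± margin = 46 ± 3.5933
CI: (42.4067, 49.5933)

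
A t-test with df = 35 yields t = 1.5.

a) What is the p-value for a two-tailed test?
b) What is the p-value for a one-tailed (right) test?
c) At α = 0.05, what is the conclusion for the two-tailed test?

Using t-distribution with df = 35:
a) Two-tailed: p = 2×P(T > 1.5) = 0.1426
b) One-tailed: p = P(T > 1.5) = 0.0713
c) 0.1426 ≥ 0.05, fail to reject H₀

Answer: a) 0.1426, b) 0.0713, c) fail to reject H₀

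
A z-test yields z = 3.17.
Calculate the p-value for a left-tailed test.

For z = 3.17:
p = P(Z < 3.17) = Φ(3.17) = 0.9992

Answer: p-value ≈ 0.9992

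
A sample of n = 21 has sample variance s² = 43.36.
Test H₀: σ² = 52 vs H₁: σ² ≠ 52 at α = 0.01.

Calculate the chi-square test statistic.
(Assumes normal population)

Answer: χ² = 16.6769, fail to reject H₀

Derivation:
df = n - 1 = 20
χ² = (n-1)s²/σ₀² = 20×43.36/52 = 16.6769
Critical values: χ²_{0.995,20} = 7.434, χ²_{0.005,20} = 39.997
Rejection region: χ² < 7.434 or χ² > 39.997
Decision: fail to reject H₀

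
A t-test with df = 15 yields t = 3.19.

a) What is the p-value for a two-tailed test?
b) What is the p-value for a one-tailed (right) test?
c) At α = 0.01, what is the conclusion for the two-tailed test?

Using t-distribution with df = 15:
a) Two-tailed: p = 2×P(T > 3.19) = 0.0061
b) One-tailed: p = P(T > 3.19) = 0.0030
c) 0.0061 < 0.01, reject H₀

Answer: a) 0.0061, b) 0.0030, c) reject H₀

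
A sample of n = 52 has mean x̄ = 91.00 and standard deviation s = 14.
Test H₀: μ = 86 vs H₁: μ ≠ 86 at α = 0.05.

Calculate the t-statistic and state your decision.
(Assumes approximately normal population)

Answer: t = 2.5753, reject H₀

Derivation:
df = n - 1 = 51
SE = s/√n = 14/√52 = 1.9415
t = (x̄ - μ₀)/SE = (91.00 - 86)/1.9415 = 2.5753
Critical value: t_{0.025,51} = ±2.008
p-value ≈ 0.0130
Decision: reject H₀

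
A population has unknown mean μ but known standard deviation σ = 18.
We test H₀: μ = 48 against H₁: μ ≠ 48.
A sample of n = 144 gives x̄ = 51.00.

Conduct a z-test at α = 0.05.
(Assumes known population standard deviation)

Answer: z = 2.0000, reject H₀

Derivation:
Standard error: SE = σ/√n = 18/√144 = 1.5000
z-statistic: z = (x̄ - μ₀)/SE = (51.00 - 48)/1.5000 = 2.0000
Critical value: ±1.960
p-value = 0.0455
Decision: reject H₀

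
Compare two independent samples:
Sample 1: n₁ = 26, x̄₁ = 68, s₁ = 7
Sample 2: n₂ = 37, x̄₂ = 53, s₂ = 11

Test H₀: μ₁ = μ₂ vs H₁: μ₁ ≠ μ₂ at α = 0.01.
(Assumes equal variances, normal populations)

Answer: t = 6.1280, reject H₀

Derivation:
Pooled variance: s²_p = [25×7² + 36×11²]/(61) = 91.4918
s_p = 9.5651
SE = s_p×√(1/n₁ + 1/n₂) = 9.5651×√(1/26 + 1/37) = 2.4478
t = (x̄₁ - x̄₂)/SE = (68 - 53)/2.4478 = 6.1280
df = 61, t-critical = ±2.659
Decision: reject H₀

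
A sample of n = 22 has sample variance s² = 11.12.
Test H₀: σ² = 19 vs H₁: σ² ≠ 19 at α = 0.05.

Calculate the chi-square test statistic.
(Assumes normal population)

Answer: χ² = 12.2905, fail to reject H₀

Derivation:
df = n - 1 = 21
χ² = (n-1)s²/σ₀² = 21×11.12/19 = 12.2905
Critical values: χ²_{0.975,21} = 10.283, χ²_{0.025,21} = 35.479
Rejection region: χ² < 10.283 or χ² > 35.479
Decision: fail to reject H₀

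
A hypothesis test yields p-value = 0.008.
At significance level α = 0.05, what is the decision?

Answer: reject H₀

Derivation:
Compare p-value to α:
0.008 < 0.05
Decision: reject H₀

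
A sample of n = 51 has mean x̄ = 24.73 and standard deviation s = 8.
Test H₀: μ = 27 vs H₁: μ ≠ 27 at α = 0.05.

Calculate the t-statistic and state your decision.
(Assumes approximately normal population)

Answer: t = -2.0264, reject H₀

Derivation:
df = n - 1 = 50
SE = s/√n = 8/√51 = 1.1202
t = (x̄ - μ₀)/SE = (24.73 - 27)/1.1202 = -2.0264
Critical value: t_{0.025,50} = ±2.009
p-value ≈ 0.0481
Decision: reject H₀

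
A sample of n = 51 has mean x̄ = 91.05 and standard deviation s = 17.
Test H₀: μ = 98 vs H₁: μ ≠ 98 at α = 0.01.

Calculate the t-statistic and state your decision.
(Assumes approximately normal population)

Answer: t = -2.9196, reject H₀

Derivation:
df = n - 1 = 50
SE = s/√n = 17/√51 = 2.3805
t = (x̄ - μ₀)/SE = (91.05 - 98)/2.3805 = -2.9196
Critical value: t_{0.005,50} = ±2.678
p-value ≈ 0.0052
Decision: reject H₀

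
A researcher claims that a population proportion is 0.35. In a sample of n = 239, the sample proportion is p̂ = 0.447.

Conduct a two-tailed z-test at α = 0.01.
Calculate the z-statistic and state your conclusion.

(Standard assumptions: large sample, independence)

Answer: z = 3.1439, reject H₀

Derivation:
H₀: p = 0.35, H₁: p ≠ 0.35
Standard error: SE = √(p₀(1-p₀)/n) = √(0.35×0.65/239) = 0.030853
z-statistic: z = (p̂ - p₀)/SE = (0.447 - 0.35)/0.030853 = 3.1439
Critical value: z_0.005 = ±2.576
p-value = 0.0017
Decision: reject H₀ at α = 0.01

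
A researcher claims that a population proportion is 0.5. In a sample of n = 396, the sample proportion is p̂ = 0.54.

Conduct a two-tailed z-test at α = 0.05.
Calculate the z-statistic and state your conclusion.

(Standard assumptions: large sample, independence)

Answer: z = 1.5920, fail to reject H₀

Derivation:
H₀: p = 0.5, H₁: p ≠ 0.5
Standard error: SE = √(p₀(1-p₀)/n) = √(0.5×0.5/396) = 0.025126
z-statistic: z = (p̂ - p₀)/SE = (0.54 - 0.5)/0.025126 = 1.5920
Critical value: z_0.025 = ±1.960
p-value = 0.1114
Decision: fail to reject H₀ at α = 0.05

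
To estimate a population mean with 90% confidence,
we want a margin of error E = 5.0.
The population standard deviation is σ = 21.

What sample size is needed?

z_0.05 = 1.645
n = (z×σ/E)² = (1.645×21/5.0)²
n = 47.7343
Round up: n = 48

Answer: n = 48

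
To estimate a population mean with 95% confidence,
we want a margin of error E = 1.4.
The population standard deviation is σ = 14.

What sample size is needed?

Answer: n = 385

Derivation:
z_0.025 = 1.960
n = (z×σ/E)² = (1.960×14/1.4)²
n = 384.1600
Round up: n = 385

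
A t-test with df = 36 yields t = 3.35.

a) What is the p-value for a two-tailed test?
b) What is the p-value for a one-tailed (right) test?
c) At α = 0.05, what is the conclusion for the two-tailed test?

Using t-distribution with df = 36:
a) Two-tailed: p = 2×P(T > 3.35) = 0.0019
b) One-tailed: p = P(T > 3.35) = 0.0010
c) 0.0019 < 0.05, reject H₀

Answer: a) 0.0019, b) 0.0010, c) reject H₀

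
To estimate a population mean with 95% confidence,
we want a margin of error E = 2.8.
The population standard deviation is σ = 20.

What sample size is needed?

Answer: n = 196

Derivation:
z_0.025 = 1.960
n = (z×σ/E)² = (1.960×20/2.8)²
n = 196.0000
Already a whole number: n = 196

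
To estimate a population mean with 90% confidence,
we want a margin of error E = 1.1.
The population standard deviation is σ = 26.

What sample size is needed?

z_0.05 = 1.645
n = (z×σ/E)² = (1.645×26/1.1)²
n = 1511.7958
Round up: n = 1512

Answer: n = 1512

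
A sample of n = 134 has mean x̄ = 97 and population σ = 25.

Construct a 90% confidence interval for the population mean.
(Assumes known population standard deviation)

Answer: (93.4473, 100.5527)

Derivation:
Confidence level: 90%, α = 0.1
z_0.05 = 1.645
SE = σ/√n = 25/√134 = 2.1597
Margin of error = 1.645 × 2.1597 = 3.5527
CI: x̄ ± margin = 97 ± 3.5527
CI: (93.4473, 100.5527)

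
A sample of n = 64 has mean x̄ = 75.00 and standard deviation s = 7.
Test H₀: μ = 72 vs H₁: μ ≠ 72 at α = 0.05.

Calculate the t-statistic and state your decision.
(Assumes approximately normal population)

df = n - 1 = 63
SE = s/√n = 7/√64 = 0.8750
t = (x̄ - μ₀)/SE = (75.00 - 72)/0.8750 = 3.4286
Critical value: t_{0.025,63} = ±1.998
p-value ≈ 0.0011
Decision: reject H₀

Answer: t = 3.4286, reject H₀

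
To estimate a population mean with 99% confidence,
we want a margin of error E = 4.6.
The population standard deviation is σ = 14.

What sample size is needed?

Answer: n = 62

Derivation:
z_0.005 = 2.576
n = (z×σ/E)² = (2.576×14/4.6)²
n = 61.4656
Round up: n = 62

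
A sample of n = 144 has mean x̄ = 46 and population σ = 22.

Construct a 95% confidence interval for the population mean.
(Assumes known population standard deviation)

Confidence level: 95%, α = 0.05
z_0.025 = 1.960
SE = σ/√n = 22/√144 = 1.8333
Margin of error = 1.960 × 1.8333 = 3.5933
CI: x̄ ± margin = 46 ± 3.5933
CI: (42.4067, 49.5933)

Answer: (42.4067, 49.5933)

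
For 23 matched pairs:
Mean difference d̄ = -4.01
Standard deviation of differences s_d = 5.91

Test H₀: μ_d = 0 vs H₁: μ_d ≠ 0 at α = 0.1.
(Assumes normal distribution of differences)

df = n - 1 = 22
SE = s_d/√n = 5.91/√23 = 1.2323
t = d̄/SE = -4.01/1.2323 = -3.2541
Critical value: t_{0.05,22} = ±1.717
p-value ≈ 0.0036
Decision: reject H₀

Answer: t = -3.2541, reject H₀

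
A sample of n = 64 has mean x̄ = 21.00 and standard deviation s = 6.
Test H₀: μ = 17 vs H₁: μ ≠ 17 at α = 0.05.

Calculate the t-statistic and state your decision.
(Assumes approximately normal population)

Answer: t = 5.3333, reject H₀

Derivation:
df = n - 1 = 63
SE = s/√n = 6/√64 = 0.7500
t = (x̄ - μ₀)/SE = (21.00 - 17)/0.7500 = 5.3333
Critical value: t_{0.025,63} = ±1.998
p-value < 0.0001
Decision: reject H₀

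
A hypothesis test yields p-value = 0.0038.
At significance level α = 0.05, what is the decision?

Answer: reject H₀

Derivation:
Compare p-value to α:
0.0038 < 0.05
Decision: reject H₀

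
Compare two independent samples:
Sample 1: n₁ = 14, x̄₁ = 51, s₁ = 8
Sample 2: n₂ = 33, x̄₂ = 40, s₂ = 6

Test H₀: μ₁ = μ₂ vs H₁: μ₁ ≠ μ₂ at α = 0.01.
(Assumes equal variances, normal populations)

Pooled variance: s²_p = [13×8² + 32×6²]/(45) = 44.0889
s_p = 6.6399
SE = s_p×√(1/n₁ + 1/n₂) = 6.6399×√(1/14 + 1/33) = 2.1178
t = (x̄₁ - x̄₂)/SE = (51 - 40)/2.1178 = 5.1941
df = 45, t-critical = ±2.690
Decision: reject H₀

Answer: t = 5.1941, reject H₀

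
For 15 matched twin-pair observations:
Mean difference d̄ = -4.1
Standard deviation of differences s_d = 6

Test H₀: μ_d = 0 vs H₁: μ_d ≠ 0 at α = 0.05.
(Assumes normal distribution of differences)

Answer: t = -2.6465, reject H₀

Derivation:
df = n - 1 = 14
SE = s_d/√n = 6/√15 = 1.5492
t = d̄/SE = -4.1/1.5492 = -2.6465
Critical value: t_{0.025,14} = ±2.145
p-value ≈ 0.0192
Decision: reject H₀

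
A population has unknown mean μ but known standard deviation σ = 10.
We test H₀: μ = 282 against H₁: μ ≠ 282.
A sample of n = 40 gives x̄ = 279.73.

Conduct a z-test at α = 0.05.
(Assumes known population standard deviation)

Answer: z = -1.4357, fail to reject H₀

Derivation:
Standard error: SE = σ/√n = 10/√40 = 1.5811
z-statistic: z = (x̄ - μ₀)/SE = (279.73 - 282)/1.5811 = -1.4357
Critical value: ±1.960
p-value = 0.1511
Decision: fail to reject H₀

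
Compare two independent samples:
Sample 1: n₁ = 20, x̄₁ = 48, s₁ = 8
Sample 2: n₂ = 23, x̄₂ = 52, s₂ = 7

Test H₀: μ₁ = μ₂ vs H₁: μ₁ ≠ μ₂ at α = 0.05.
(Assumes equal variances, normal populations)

Answer: t = -1.7490, fail to reject H₀

Derivation:
Pooled variance: s²_p = [19×8² + 22×7²]/(41) = 55.9512
s_p = 7.4801
SE = s_p×√(1/n₁ + 1/n₂) = 7.4801×√(1/20 + 1/23) = 2.2870
t = (x̄₁ - x̄₂)/SE = (48 - 52)/2.2870 = -1.7490
df = 41, t-critical = ±2.020
Decision: fail to reject H₀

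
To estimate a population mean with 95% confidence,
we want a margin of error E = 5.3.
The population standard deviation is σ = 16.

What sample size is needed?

z_0.025 = 1.960
n = (z×σ/E)² = (1.960×16/5.3)²
n = 35.0107
Round up: n = 36

Answer: n = 36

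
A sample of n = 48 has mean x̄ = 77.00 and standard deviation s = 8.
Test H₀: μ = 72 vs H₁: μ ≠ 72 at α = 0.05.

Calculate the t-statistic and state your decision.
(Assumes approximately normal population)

Answer: t = 4.3301, reject H₀

Derivation:
df = n - 1 = 47
SE = s/√n = 8/√48 = 1.1547
t = (x̄ - μ₀)/SE = (77.00 - 72)/1.1547 = 4.3301
Critical value: t_{0.025,47} = ±2.012
p-value ≈ 0.0001
Decision: reject H₀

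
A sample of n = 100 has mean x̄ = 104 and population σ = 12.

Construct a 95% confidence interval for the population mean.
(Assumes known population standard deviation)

Confidence level: 95%, α = 0.05
z_0.025 = 1.960
SE = σ/√n = 12/√100 = 1.2000
Margin of error = 1.960 × 1.2000 = 2.3520
CI: x̄ ± margin = 104 ± 2.3520
CI: (101.6480, 106.3520)

Answer: (101.6480, 106.3520)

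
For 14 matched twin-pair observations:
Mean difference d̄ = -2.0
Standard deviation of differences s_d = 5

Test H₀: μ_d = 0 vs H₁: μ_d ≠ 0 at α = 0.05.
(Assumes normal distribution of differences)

df = n - 1 = 13
SE = s_d/√n = 5/√14 = 1.3363
t = d̄/SE = -2.0/1.3363 = -1.4967
Critical value: t_{0.025,13} = ±2.160
p-value ≈ 0.1584
Decision: fail to reject H₀

Answer: t = -1.4967, fail to reject H₀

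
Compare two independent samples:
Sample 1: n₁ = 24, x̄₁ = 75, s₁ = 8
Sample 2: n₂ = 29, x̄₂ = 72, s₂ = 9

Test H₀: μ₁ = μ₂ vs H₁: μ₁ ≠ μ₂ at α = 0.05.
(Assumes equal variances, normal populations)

Pooled variance: s²_p = [23×8² + 28×9²]/(51) = 73.3333
s_p = 8.5635
SE = s_p×√(1/n₁ + 1/n₂) = 8.5635×√(1/24 + 1/29) = 2.3631
t = (x̄₁ - x̄₂)/SE = (75 - 72)/2.3631 = 1.2695
df = 51, t-critical = ±2.008
Decision: fail to reject H₀

Answer: t = 1.2695, fail to reject H₀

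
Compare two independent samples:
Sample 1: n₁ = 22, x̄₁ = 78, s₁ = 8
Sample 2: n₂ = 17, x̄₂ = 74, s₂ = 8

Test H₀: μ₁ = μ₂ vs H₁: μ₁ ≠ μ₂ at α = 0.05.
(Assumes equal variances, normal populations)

Pooled variance: s²_p = [21×8² + 16×8²]/(37) = 64.0000
s_p = 8.0000
SE = s_p×√(1/n₁ + 1/n₂) = 8.0000×√(1/22 + 1/17) = 2.5834
t = (x̄₁ - x̄₂)/SE = (78 - 74)/2.5834 = 1.5483
df = 37, t-critical = ±2.026
Decision: fail to reject H₀

Answer: t = 1.5483, fail to reject H₀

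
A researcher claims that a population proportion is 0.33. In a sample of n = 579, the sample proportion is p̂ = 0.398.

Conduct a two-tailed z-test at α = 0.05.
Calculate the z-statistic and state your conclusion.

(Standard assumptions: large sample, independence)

Answer: z = 3.4799, reject H₀

Derivation:
H₀: p = 0.33, H₁: p ≠ 0.33
Standard error: SE = √(p₀(1-p₀)/n) = √(0.33×0.67/579) = 0.019541
z-statistic: z = (p̂ - p₀)/SE = (0.398 - 0.33)/0.019541 = 3.4799
Critical value: z_0.025 = ±1.960
p-value = 0.0005
Decision: reject H₀ at α = 0.05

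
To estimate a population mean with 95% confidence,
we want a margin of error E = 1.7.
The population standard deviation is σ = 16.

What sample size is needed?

Answer: n = 341

Derivation:
z_0.025 = 1.960
n = (z×σ/E)² = (1.960×16/1.7)²
n = 340.2940
Round up: n = 341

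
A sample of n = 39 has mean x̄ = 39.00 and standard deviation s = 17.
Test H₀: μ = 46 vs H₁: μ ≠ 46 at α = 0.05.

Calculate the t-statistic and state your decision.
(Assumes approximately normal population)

df = n - 1 = 38
SE = s/√n = 17/√39 = 2.7222
t = (x̄ - μ₀)/SE = (39.00 - 46)/2.7222 = -2.5714
Critical value: t_{0.025,38} = ±2.024
p-value ≈ 0.0142
Decision: reject H₀

Answer: t = -2.5714, reject H₀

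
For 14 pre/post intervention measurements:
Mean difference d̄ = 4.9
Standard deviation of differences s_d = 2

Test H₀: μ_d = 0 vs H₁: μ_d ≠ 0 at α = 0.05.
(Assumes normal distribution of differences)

df = n - 1 = 13
SE = s_d/√n = 2/√14 = 0.5345
t = d̄/SE = 4.9/0.5345 = 9.1674
Critical value: t_{0.025,13} = ±2.160
p-value < 0.0001
Decision: reject H₀

Answer: t = 9.1674, reject H₀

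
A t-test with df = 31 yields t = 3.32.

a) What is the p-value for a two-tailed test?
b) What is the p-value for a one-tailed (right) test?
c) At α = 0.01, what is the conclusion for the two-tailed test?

Using t-distribution with df = 31:
a) Two-tailed: p = 2×P(T > 3.32) = 0.0023
b) One-tailed: p = P(T > 3.32) = 0.0012
c) 0.0023 < 0.01, reject H₀

Answer: a) 0.0023, b) 0.0012, c) reject H₀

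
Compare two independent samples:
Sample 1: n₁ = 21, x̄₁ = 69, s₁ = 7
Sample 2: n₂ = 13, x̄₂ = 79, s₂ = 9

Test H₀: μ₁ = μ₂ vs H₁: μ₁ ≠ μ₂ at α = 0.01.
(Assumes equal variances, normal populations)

Answer: t = -3.6281, reject H₀

Derivation:
Pooled variance: s²_p = [20×7² + 12×9²]/(32) = 61.0000
s_p = 7.8102
SE = s_p×√(1/n₁ + 1/n₂) = 7.8102×√(1/21 + 1/13) = 2.7563
t = (x̄₁ - x̄₂)/SE = (69 - 79)/2.7563 = -3.6281
df = 32, t-critical = ±2.738
Decision: reject H₀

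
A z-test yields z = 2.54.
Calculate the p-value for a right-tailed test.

Answer: p-value ≈ 0.0055

Derivation:
For z = 2.54:
p = P(Z > 2.54) = 1 - Φ(2.54) = 0.0055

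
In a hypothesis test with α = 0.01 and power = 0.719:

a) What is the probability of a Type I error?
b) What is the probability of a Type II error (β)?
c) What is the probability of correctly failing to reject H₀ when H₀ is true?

a) Type I error probability = α = 0.01
b) Power = P(reject H₀ | H₁ true) = 1 - β = 0.719, so Type II error probability = β = 1 - Power = 0.281
c) P(fail to reject H₀ | H₀ true) = 1 - α = 0.99

Answer: a) 0.01, b) 0.281, c) 0.99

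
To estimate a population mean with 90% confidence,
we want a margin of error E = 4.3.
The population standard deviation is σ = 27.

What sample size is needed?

Answer: n = 107

Derivation:
z_0.05 = 1.645
n = (z×σ/E)² = (1.645×27/4.3)²
n = 106.6897
Round up: n = 107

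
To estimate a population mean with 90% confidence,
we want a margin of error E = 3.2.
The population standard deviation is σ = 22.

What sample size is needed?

Answer: n = 128

Derivation:
z_0.05 = 1.645
n = (z×σ/E)² = (1.645×22/3.2)²
n = 127.9020
Round up: n = 128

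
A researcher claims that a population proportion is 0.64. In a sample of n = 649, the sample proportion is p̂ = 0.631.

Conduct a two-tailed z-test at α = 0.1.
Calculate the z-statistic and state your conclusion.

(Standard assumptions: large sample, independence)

Answer: z = -0.4777, fail to reject H₀

Derivation:
H₀: p = 0.64, H₁: p ≠ 0.64
Standard error: SE = √(p₀(1-p₀)/n) = √(0.64×0.36/649) = 0.018842
z-statistic: z = (p̂ - p₀)/SE = (0.631 - 0.64)/0.018842 = -0.4777
Critical value: z_0.05 = ±1.645
p-value = 0.6329
Decision: fail to reject H₀ at α = 0.1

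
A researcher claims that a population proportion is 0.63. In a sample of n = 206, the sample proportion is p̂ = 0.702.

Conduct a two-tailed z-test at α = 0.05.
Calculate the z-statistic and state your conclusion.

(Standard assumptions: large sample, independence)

H₀: p = 0.63, H₁: p ≠ 0.63
Standard error: SE = √(p₀(1-p₀)/n) = √(0.63×0.37/206) = 0.033639
z-statistic: z = (p̂ - p₀)/SE = (0.702 - 0.63)/0.033639 = 2.1404
Critical value: z_0.025 = ±1.960
p-value = 0.0323
Decision: reject H₀ at α = 0.05

Answer: z = 2.1404, reject H₀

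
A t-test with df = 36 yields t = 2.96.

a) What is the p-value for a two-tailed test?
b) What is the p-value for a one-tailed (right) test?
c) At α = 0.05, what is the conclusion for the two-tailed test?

Answer: a) 0.0054, b) 0.0027, c) reject H₀

Derivation:
Using t-distribution with df = 36:
a) Two-tailed: p = 2×P(T > 2.96) = 0.0054
b) One-tailed: p = P(T > 2.96) = 0.0027
c) 0.0054 < 0.05, reject H₀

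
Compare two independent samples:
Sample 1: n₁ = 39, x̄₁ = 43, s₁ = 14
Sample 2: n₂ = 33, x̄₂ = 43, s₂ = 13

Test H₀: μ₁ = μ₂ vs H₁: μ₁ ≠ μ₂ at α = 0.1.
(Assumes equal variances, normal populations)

Pooled variance: s²_p = [38×14² + 32×13²]/(70) = 183.6571
s_p = 13.5520
SE = s_p×√(1/n₁ + 1/n₂) = 13.5520×√(1/39 + 1/33) = 3.2054
t = (x̄₁ - x̄₂)/SE = (43 - 43)/3.2054 = 0.0000
df = 70, t-critical = ±1.667
Decision: fail to reject H₀

Answer: t = 0.0000, fail to reject H₀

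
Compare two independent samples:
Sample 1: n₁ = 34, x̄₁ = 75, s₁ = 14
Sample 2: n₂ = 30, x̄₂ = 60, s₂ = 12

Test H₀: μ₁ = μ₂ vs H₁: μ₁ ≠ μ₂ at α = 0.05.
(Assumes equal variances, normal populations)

Pooled variance: s²_p = [33×14² + 29×12²]/(62) = 171.6774
s_p = 13.1026
SE = s_p×√(1/n₁ + 1/n₂) = 13.1026×√(1/34 + 1/30) = 3.2821
t = (x̄₁ - x̄₂)/SE = (75 - 60)/3.2821 = 4.5702
df = 62, t-critical = ±1.999
Decision: reject H₀

Answer: t = 4.5702, reject H₀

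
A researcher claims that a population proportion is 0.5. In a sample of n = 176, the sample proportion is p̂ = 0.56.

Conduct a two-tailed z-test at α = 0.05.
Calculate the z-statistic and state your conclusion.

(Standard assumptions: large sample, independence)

Answer: z = 1.5920, fail to reject H₀

Derivation:
H₀: p = 0.5, H₁: p ≠ 0.5
Standard error: SE = √(p₀(1-p₀)/n) = √(0.5×0.5/176) = 0.037689
z-statistic: z = (p̂ - p₀)/SE = (0.56 - 0.5)/0.037689 = 1.5920
Critical value: z_0.025 = ±1.960
p-value = 0.1114
Decision: fail to reject H₀ at α = 0.05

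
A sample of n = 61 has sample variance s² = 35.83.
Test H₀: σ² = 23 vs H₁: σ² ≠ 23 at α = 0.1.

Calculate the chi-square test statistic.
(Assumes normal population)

Answer: χ² = 93.4696, reject H₀

Derivation:
df = n - 1 = 60
χ² = (n-1)s²/σ₀² = 60×35.83/23 = 93.4696
Critical values: χ²_{0.95,60} = 43.188, χ²_{0.05,60} = 79.082
Rejection region: χ² < 43.188 or χ² > 79.082
Decision: reject H₀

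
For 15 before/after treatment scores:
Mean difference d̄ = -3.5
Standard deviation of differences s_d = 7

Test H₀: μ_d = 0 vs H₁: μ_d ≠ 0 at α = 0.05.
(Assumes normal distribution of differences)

df = n - 1 = 14
SE = s_d/√n = 7/√15 = 1.8074
t = d̄/SE = -3.5/1.8074 = -1.9365
Critical value: t_{0.025,14} = ±2.145
p-value ≈ 0.0733
Decision: fail to reject H₀

Answer: t = -1.9365, fail to reject H₀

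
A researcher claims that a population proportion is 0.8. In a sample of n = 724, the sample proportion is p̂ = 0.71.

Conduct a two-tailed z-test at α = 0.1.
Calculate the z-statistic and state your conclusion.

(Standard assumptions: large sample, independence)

Answer: z = -6.0541, reject H₀

Derivation:
H₀: p = 0.8, H₁: p ≠ 0.8
Standard error: SE = √(p₀(1-p₀)/n) = √(0.8×0.2/724) = 0.014866
z-statistic: z = (p̂ - p₀)/SE = (0.71 - 0.8)/0.014866 = -6.0541
Critical value: z_0.05 = ±1.645
p-value < 0.0001
Decision: reject H₀ at α = 0.1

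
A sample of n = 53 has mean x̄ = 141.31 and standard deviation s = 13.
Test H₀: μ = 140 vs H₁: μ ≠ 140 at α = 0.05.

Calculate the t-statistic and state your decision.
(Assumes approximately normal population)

df = n - 1 = 52
SE = s/√n = 13/√53 = 1.7857
t = (x̄ - μ₀)/SE = (141.31 - 140)/1.7857 = 0.7336
Critical value: t_{0.025,52} = ±2.007
p-value ≈ 0.4665
Decision: fail to reject H₀

Answer: t = 0.7336, fail to reject H₀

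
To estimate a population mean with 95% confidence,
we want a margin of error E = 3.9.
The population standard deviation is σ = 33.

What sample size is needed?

z_0.025 = 1.960
n = (z×σ/E)² = (1.960×33/3.9)²
n = 275.0495
Round up: n = 276

Answer: n = 276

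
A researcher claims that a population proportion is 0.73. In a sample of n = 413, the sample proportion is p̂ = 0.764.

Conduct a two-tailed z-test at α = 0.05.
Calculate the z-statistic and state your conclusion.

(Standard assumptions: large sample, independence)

Answer: z = 1.5563, fail to reject H₀

Derivation:
H₀: p = 0.73, H₁: p ≠ 0.73
Standard error: SE = √(p₀(1-p₀)/n) = √(0.73×0.27/413) = 0.021846
z-statistic: z = (p̂ - p₀)/SE = (0.764 - 0.73)/0.021846 = 1.5563
Critical value: z_0.025 = ±1.960
p-value = 0.1196
Decision: fail to reject H₀ at α = 0.05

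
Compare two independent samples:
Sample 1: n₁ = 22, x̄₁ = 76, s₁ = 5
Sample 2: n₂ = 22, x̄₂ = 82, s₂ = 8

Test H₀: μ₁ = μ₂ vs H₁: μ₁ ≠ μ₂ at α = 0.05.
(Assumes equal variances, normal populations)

Answer: t = -2.9831, reject H₀

Derivation:
Pooled variance: s²_p = [21×5² + 21×8²]/(42) = 44.5000
s_p = 6.6708
SE = s_p×√(1/n₁ + 1/n₂) = 6.6708×√(1/22 + 1/22) = 2.0113
t = (x̄₁ - x̄₂)/SE = (76 - 82)/2.0113 = -2.9831
df = 42, t-critical = ±2.018
Decision: reject H₀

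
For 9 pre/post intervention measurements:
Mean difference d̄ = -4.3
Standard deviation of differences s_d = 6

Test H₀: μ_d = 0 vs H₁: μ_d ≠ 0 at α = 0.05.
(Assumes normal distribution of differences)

df = n - 1 = 8
SE = s_d/√n = 6/√9 = 2.0000
t = d̄/SE = -4.3/2.0000 = -2.1500
Critical value: t_{0.025,8} = ±2.306
p-value ≈ 0.0638
Decision: fail to reject H₀

Answer: t = -2.1500, fail to reject H₀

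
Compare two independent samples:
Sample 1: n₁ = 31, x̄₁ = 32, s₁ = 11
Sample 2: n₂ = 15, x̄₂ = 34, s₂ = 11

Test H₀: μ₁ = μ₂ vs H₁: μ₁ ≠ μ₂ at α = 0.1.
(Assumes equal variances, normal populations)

Pooled variance: s²_p = [30×11² + 14×11²]/(44) = 121.0000
s_p = 11.0000
SE = s_p×√(1/n₁ + 1/n₂) = 11.0000×√(1/31 + 1/15) = 3.4598
t = (x̄₁ - x̄₂)/SE = (32 - 34)/3.4598 = -0.5781
df = 44, t-critical = ±1.680
Decision: fail to reject H₀

Answer: t = -0.5781, fail to reject H₀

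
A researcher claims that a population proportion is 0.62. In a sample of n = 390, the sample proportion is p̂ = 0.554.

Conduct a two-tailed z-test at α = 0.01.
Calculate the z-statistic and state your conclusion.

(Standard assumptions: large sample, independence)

Answer: z = -2.6853, reject H₀

Derivation:
H₀: p = 0.62, H₁: p ≠ 0.62
Standard error: SE = √(p₀(1-p₀)/n) = √(0.62×0.38/390) = 0.024578
z-statistic: z = (p̂ - p₀)/SE = (0.554 - 0.62)/0.024578 = -2.6853
Critical value: z_0.005 = ±2.576
p-value = 0.0072
Decision: reject H₀ at α = 0.01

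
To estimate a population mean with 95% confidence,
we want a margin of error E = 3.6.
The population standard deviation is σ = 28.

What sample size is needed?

Answer: n = 233

Derivation:
z_0.025 = 1.960
n = (z×σ/E)² = (1.960×28/3.6)²
n = 232.3931
Round up: n = 233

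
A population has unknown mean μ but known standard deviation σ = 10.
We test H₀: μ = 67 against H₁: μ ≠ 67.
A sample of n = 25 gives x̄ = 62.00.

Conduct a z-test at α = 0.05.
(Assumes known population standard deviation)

Standard error: SE = σ/√n = 10/√25 = 2.0000
z-statistic: z = (x̄ - μ₀)/SE = (62.00 - 67)/2.0000 = -2.5000
Critical value: ±1.960
p-value = 0.0124
Decision: reject H₀

Answer: z = -2.5000, reject H₀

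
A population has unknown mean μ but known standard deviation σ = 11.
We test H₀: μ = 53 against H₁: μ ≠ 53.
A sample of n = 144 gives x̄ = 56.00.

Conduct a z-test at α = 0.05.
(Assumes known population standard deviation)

Answer: z = 3.2726, reject H₀

Derivation:
Standard error: SE = σ/√n = 11/√144 = 0.9167
z-statistic: z = (x̄ - μ₀)/SE = (56.00 - 53)/0.9167 = 3.2726
Critical value: ±1.960
p-value = 0.0011
Decision: reject H₀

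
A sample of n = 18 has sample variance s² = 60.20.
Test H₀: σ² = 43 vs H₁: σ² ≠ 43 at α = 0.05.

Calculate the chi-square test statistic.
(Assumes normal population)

df = n - 1 = 17
χ² = (n-1)s²/σ₀² = 17×60.20/43 = 23.8000
Critical values: χ²_{0.975,17} = 7.564, χ²_{0.025,17} = 30.191
Rejection region: χ² < 7.564 or χ² > 30.191
Decision: fail to reject H₀

Answer: χ² = 23.8000, fail to reject H₀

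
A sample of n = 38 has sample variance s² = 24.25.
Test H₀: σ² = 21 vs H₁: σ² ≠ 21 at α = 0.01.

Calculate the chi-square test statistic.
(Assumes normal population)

df = n - 1 = 37
χ² = (n-1)s²/σ₀² = 37×24.25/21 = 42.7262
Critical values: χ²_{0.995,37} = 18.586, χ²_{0.005,37} = 62.883
Rejection region: χ² < 18.586 or χ² > 62.883
Decision: fail to reject H₀

Answer: χ² = 42.7262, fail to reject H₀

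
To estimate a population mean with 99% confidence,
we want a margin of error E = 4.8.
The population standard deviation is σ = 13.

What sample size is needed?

Answer: n = 49

Derivation:
z_0.005 = 2.576
n = (z×σ/E)² = (2.576×13/4.8)²
n = 48.6739
Round up: n = 49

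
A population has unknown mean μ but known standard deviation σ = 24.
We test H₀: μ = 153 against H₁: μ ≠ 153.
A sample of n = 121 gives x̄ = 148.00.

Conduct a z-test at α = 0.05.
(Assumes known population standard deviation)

Answer: z = -2.2917, reject H₀

Derivation:
Standard error: SE = σ/√n = 24/√121 = 2.1818
z-statistic: z = (x̄ - μ₀)/SE = (148.00 - 153)/2.1818 = -2.2917
Critical value: ±1.960
p-value = 0.0219
Decision: reject H₀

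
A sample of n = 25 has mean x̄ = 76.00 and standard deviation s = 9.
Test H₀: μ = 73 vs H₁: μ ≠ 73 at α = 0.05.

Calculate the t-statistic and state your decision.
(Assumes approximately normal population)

Answer: t = 1.6667, fail to reject H₀

Derivation:
df = n - 1 = 24
SE = s/√n = 9/√25 = 1.8000
t = (x̄ - μ₀)/SE = (76.00 - 73)/1.8000 = 1.6667
Critical value: t_{0.025,24} = ±2.064
p-value ≈ 0.1086
Decision: fail to reject H₀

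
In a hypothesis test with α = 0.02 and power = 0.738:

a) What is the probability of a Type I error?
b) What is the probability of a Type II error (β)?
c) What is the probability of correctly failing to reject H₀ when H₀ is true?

a) Type I error probability = α = 0.02
b) Power = P(reject H₀ | H₁ true) = 1 - β = 0.738, so Type II error probability = β = 1 - Power = 0.262
c) P(fail to reject H₀ | H₀ true) = 1 - α = 0.98

Answer: a) 0.02, b) 0.262, c) 0.98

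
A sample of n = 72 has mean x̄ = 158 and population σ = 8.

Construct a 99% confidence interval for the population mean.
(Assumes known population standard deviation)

Answer: (155.5713, 160.4287)

Derivation:
Confidence level: 99%, α = 0.01
z_0.005 = 2.576
SE = σ/√n = 8/√72 = 0.9428
Margin of error = 2.576 × 0.9428 = 2.4287
CI: x̄ ± margin = 158 ± 2.4287
CI: (155.5713, 160.4287)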